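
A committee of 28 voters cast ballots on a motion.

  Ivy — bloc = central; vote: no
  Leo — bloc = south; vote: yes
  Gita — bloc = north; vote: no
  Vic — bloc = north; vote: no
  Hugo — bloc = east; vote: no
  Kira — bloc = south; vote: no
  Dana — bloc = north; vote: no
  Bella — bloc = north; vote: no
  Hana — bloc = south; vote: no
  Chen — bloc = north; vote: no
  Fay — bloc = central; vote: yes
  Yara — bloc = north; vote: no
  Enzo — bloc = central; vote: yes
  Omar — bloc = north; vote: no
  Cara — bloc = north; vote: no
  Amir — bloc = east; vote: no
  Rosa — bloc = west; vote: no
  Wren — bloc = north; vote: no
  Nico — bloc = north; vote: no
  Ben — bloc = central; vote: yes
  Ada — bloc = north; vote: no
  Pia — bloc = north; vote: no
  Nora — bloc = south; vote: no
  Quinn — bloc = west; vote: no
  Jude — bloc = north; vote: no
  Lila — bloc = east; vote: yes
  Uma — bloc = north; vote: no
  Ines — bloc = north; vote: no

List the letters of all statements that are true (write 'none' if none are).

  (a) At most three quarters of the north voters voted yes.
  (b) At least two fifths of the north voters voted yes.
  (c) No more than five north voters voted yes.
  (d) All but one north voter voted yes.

|A| = 15, |A ∩ B| = 0, |A ∖ B| = 15.
(a) |A ∩ B| / |A| ≤ 3/4: holds.
(b) |A ∩ B| / |A| ≥ 2/5: fails.
(c) |A ∩ B| ≤ 5: holds.
(d) |A ∖ B| = 1: fails.

(a), (c)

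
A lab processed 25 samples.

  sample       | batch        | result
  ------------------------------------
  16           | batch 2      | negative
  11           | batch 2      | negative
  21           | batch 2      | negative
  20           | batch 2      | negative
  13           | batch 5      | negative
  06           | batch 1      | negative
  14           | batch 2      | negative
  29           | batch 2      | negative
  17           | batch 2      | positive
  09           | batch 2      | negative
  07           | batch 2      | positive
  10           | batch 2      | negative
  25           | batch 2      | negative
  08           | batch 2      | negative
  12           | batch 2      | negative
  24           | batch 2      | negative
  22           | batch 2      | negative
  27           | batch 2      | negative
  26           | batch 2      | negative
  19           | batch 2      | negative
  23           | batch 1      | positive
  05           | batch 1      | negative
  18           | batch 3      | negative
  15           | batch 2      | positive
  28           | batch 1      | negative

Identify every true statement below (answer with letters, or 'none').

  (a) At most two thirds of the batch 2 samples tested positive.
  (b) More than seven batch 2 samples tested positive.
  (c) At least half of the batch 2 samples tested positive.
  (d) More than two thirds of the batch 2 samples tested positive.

|A| = 19, |A ∩ B| = 3, |A ∖ B| = 16.
(a) |A ∩ B| / |A| ≤ 2/3: holds.
(b) |A ∩ B| > 7: fails.
(c) |A ∩ B| ≥ |A ∖ B|: fails.
(d) |A ∩ B| / |A| > 2/3: fails.

(a)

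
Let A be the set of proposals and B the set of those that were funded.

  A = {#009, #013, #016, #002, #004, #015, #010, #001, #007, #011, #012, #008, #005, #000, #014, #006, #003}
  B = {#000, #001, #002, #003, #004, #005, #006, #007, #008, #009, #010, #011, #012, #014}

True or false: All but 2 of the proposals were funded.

Truth condition: |A ∖ B| = 2.
|A| = 17, |A ∩ B| = 14, |A ∖ B| = 3.
|A ∖ B| = 3, so the statement is false.

False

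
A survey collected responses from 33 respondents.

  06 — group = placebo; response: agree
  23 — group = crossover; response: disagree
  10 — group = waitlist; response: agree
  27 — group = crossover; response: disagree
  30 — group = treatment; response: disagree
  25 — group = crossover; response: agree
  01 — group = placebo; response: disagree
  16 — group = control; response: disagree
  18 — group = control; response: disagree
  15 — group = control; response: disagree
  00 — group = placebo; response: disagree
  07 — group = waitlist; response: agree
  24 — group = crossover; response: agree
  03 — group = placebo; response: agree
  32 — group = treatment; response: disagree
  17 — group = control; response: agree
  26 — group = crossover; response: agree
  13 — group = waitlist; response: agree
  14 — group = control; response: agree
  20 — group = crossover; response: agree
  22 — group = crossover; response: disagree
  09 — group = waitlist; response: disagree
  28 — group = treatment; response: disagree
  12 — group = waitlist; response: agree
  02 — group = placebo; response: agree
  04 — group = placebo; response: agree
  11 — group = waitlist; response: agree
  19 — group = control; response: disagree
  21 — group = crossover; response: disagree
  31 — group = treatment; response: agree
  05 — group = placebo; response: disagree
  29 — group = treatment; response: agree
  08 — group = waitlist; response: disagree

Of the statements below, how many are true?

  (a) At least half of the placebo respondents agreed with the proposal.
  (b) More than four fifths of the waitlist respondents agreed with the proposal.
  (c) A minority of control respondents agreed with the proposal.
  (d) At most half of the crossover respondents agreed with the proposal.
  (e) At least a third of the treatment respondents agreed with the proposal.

(a) placebo: |A| = 7, |A ∩ B| = 4; needs |A ∩ B| ≥ |A ∖ B| — true.
(b) waitlist: |A| = 7, |A ∩ B| = 5; needs |A ∩ B| / |A| > 4/5 — false.
(c) control: |A| = 6, |A ∩ B| = 2; needs |A ∩ B| < |A ∖ B| — true.
(d) crossover: |A| = 8, |A ∩ B| = 4; needs |A ∩ B| ≤ |A ∖ B| — true.
(e) treatment: |A| = 5, |A ∩ B| = 2; needs |A ∩ B| / |A| ≥ 1/3 — true.

4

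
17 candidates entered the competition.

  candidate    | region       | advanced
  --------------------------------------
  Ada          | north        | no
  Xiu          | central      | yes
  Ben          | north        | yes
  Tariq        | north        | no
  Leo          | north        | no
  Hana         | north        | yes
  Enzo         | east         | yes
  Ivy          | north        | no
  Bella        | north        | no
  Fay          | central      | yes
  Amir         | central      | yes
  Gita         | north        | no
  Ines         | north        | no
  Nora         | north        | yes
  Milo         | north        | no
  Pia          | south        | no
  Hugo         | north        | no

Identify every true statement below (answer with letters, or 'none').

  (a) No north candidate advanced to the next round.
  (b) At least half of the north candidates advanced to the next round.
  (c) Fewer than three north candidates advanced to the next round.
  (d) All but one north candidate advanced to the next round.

none

|A| = 12, |A ∩ B| = 3, |A ∖ B| = 9.
(a) A ∩ B = ∅ (|A ∩ B| = 0): fails.
(b) |A ∩ B| ≥ |A ∖ B|: fails.
(c) |A ∩ B| < 3: fails.
(d) |A ∖ B| = 1: fails.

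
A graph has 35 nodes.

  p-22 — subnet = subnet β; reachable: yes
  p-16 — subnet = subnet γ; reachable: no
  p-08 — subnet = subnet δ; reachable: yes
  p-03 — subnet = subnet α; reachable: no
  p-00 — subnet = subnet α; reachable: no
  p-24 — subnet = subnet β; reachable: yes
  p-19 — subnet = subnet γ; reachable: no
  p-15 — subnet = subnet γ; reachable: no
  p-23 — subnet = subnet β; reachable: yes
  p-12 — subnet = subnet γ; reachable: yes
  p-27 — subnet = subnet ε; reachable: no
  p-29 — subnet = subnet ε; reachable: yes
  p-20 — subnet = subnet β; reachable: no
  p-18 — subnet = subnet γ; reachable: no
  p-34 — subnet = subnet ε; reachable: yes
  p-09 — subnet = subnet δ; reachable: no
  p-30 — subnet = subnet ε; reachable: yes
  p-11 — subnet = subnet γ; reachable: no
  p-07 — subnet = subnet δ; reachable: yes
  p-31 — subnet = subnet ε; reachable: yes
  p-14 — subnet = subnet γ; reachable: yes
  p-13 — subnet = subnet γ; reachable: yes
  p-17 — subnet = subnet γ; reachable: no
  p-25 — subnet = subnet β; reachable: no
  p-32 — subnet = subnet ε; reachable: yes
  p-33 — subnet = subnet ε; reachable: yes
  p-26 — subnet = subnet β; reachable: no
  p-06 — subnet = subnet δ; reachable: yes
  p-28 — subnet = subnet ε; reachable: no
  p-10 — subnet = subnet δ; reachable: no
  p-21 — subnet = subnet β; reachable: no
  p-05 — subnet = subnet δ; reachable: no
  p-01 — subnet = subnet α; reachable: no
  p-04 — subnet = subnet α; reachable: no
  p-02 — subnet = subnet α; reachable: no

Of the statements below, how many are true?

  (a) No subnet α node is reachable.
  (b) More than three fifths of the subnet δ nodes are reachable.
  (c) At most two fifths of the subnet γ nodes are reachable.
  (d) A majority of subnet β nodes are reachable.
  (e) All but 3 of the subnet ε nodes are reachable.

2

(a) subnet α: |A| = 5, |A ∩ B| = 0; needs A ∩ B = ∅ (|A ∩ B| = 0) — true.
(b) subnet δ: |A| = 6, |A ∩ B| = 3; needs |A ∩ B| / |A| > 3/5 — false.
(c) subnet γ: |A| = 9, |A ∩ B| = 3; needs |A ∩ B| / |A| ≤ 2/5 — true.
(d) subnet β: |A| = 7, |A ∩ B| = 3; needs |A ∩ B| > |A ∖ B| — false.
(e) subnet ε: |A| = 8, |A ∩ B| = 6; needs |A ∖ B| = 3 — false.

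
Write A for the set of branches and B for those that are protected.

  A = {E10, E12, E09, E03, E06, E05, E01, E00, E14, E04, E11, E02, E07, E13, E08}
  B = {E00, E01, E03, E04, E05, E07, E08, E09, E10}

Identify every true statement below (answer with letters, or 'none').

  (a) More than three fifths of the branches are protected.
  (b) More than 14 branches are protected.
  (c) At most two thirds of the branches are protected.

|A| = 15, |A ∩ B| = 9, |A ∖ B| = 6.
(a) |A ∩ B| / |A| > 3/5: fails.
(b) |A ∩ B| > 14: fails.
(c) |A ∩ B| / |A| ≤ 2/3: holds.

(c)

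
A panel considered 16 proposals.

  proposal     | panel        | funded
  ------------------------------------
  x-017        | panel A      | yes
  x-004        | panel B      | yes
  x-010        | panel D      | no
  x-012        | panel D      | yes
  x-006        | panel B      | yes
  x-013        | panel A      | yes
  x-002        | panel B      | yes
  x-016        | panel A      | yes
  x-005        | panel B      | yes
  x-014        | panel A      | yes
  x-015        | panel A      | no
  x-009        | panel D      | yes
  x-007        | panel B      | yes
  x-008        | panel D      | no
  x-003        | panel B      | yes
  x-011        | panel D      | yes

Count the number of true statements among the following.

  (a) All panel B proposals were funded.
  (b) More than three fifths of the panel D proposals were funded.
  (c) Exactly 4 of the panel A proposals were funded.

2

(a) panel B: |A| = 6, |A ∩ B| = 6; needs A ⊆ B, i.e. every element of A is in B (|A ∖ B| = 0) — true.
(b) panel D: |A| = 5, |A ∩ B| = 3; needs |A ∩ B| / |A| > 3/5 — false.
(c) panel A: |A| = 5, |A ∩ B| = 4; needs |A ∩ B| = 4 — true.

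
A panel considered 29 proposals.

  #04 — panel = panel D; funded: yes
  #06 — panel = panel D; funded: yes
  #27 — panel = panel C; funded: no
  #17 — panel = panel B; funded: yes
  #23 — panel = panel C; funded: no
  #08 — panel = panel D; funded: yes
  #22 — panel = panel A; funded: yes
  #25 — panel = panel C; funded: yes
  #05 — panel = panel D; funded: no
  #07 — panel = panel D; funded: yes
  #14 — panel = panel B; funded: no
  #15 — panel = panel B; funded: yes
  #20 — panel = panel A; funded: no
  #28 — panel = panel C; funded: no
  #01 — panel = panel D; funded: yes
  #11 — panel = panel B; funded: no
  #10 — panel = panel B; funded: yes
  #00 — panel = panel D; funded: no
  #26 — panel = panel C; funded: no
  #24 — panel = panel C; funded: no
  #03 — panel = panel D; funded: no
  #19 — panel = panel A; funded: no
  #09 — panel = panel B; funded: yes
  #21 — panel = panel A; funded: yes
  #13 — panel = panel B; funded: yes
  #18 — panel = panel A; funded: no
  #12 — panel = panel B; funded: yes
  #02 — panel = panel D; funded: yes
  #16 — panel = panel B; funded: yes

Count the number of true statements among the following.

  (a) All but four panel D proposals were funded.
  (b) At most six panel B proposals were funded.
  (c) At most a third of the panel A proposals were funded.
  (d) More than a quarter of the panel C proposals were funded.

0

(a) panel D: |A| = 9, |A ∩ B| = 6; needs |A ∖ B| = 4 — false.
(b) panel B: |A| = 9, |A ∩ B| = 7; needs |A ∩ B| ≤ 6 — false.
(c) panel A: |A| = 5, |A ∩ B| = 2; needs |A ∩ B| / |A| ≤ 1/3 — false.
(d) panel C: |A| = 6, |A ∩ B| = 1; needs |A ∩ B| / |A| > 1/4 — false.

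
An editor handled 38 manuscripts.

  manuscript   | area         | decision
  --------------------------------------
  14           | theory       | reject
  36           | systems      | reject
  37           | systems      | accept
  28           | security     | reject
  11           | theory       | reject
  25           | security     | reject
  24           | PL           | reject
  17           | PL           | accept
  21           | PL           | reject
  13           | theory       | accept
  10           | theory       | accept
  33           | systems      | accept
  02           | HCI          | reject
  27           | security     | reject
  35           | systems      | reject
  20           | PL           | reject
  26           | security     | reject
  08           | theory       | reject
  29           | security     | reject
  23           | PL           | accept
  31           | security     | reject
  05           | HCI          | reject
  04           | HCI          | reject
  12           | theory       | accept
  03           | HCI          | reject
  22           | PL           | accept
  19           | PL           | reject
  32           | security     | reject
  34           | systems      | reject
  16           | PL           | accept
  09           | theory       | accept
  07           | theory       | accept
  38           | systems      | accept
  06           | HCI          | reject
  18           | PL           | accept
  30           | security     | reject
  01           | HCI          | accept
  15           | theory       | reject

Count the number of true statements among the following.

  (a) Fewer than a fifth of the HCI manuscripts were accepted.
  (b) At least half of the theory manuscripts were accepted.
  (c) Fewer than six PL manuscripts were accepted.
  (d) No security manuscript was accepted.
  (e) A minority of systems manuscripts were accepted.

4

(a) HCI: |A| = 6, |A ∩ B| = 1; needs |A ∩ B| / |A| < 1/5 — true.
(b) theory: |A| = 9, |A ∩ B| = 5; needs |A ∩ B| ≥ |A ∖ B| — true.
(c) PL: |A| = 9, |A ∩ B| = 5; needs |A ∩ B| < 6 — true.
(d) security: |A| = 8, |A ∩ B| = 0; needs A ∩ B = ∅ (|A ∩ B| = 0) — true.
(e) systems: |A| = 6, |A ∩ B| = 3; needs |A ∩ B| < |A ∖ B| — false.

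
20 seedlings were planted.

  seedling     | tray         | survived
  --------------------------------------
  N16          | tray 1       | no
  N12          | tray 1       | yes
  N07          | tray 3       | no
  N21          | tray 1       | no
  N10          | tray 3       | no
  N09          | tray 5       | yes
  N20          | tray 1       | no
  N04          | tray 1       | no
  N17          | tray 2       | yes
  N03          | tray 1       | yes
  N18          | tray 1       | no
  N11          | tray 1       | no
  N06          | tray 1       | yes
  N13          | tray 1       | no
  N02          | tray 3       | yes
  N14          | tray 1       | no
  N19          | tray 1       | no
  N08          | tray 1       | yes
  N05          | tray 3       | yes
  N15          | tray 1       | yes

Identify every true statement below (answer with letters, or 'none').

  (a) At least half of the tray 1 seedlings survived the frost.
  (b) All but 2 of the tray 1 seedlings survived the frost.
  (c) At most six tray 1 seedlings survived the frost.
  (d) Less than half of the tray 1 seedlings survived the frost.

|A| = 14, |A ∩ B| = 5, |A ∖ B| = 9.
(a) |A ∩ B| ≥ |A ∖ B|: fails.
(b) |A ∖ B| = 2: fails.
(c) |A ∩ B| ≤ 6: holds.
(d) |A ∩ B| < |A ∖ B|: holds.

(c), (d)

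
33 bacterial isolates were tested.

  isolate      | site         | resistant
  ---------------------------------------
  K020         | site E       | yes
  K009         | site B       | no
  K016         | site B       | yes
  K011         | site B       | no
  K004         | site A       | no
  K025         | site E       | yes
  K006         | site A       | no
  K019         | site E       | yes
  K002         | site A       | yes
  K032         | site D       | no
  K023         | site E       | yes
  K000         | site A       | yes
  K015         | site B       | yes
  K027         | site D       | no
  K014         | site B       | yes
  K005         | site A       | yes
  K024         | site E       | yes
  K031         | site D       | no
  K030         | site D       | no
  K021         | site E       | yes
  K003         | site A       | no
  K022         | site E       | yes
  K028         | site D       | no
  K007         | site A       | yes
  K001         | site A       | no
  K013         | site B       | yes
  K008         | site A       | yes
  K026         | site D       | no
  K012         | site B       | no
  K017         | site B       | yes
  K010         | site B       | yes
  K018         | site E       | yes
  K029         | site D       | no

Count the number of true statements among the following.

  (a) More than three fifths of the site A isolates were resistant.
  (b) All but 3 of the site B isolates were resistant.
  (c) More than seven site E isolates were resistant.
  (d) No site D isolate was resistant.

(a) site A: |A| = 9, |A ∩ B| = 5; needs |A ∩ B| / |A| > 3/5 — false.
(b) site B: |A| = 9, |A ∩ B| = 6; needs |A ∖ B| = 3 — true.
(c) site E: |A| = 8, |A ∩ B| = 8; needs |A ∩ B| > 7 — true.
(d) site D: |A| = 7, |A ∩ B| = 0; needs A ∩ B = ∅ (|A ∩ B| = 0) — true.

3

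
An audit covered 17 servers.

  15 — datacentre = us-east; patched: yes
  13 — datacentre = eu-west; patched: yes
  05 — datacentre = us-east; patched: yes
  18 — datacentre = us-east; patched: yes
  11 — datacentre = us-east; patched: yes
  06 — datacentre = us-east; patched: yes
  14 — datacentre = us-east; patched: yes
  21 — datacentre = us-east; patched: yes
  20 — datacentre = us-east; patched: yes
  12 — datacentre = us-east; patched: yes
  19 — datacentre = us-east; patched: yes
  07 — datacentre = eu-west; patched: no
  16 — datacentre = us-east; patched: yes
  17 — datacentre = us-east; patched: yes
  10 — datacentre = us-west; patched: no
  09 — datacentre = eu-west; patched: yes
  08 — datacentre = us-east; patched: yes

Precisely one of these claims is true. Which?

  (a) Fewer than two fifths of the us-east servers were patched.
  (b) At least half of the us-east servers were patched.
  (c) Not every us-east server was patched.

(b)

|A| = 13, |A ∩ B| = 13, |A ∖ B| = 0.
(a) requires |A ∩ B| / |A| < 2/5: false.
(b) requires |A ∩ B| ≥ |A ∖ B|: true.
(c) requires A ⊄ B (|A ∖ B| ≥ 1): false.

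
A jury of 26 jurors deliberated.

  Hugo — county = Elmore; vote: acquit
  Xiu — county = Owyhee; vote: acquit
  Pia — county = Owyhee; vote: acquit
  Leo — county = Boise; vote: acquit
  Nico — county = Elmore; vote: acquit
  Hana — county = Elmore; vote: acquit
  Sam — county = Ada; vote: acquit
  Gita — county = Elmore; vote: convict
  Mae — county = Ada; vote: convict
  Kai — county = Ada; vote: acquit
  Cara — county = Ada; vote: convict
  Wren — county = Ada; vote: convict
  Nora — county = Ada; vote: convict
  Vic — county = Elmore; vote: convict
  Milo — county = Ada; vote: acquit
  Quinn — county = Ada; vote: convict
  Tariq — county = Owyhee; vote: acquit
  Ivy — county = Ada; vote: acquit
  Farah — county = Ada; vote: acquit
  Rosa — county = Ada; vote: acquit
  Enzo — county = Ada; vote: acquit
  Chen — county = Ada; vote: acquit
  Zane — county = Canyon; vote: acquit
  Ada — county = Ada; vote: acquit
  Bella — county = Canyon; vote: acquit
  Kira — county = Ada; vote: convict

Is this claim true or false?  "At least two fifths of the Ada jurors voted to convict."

True

The determiner here denotes the relation: |A ∩ B| / |A| ≥ 2/5.
|A| = 15, |A ∩ B| = 6, |A ∖ B| = 9.
|A ∩ B|/|A| = 6/15, so the statement is true.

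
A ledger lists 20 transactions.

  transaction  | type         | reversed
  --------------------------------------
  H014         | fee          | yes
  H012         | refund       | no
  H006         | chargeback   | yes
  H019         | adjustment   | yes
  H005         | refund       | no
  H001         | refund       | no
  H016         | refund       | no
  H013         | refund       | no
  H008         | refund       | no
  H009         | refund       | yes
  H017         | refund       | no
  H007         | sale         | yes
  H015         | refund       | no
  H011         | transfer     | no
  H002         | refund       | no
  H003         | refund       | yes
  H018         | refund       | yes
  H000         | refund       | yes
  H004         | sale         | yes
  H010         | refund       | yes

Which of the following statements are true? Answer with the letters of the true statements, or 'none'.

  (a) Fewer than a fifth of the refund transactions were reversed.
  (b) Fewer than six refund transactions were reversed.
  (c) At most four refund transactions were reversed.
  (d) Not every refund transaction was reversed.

|A| = 14, |A ∩ B| = 5, |A ∖ B| = 9.
(a) |A ∩ B| / |A| < 1/5: fails.
(b) |A ∩ B| < 6: holds.
(c) |A ∩ B| ≤ 4: fails.
(d) A ⊄ B (|A ∖ B| ≥ 1): holds.

(b), (d)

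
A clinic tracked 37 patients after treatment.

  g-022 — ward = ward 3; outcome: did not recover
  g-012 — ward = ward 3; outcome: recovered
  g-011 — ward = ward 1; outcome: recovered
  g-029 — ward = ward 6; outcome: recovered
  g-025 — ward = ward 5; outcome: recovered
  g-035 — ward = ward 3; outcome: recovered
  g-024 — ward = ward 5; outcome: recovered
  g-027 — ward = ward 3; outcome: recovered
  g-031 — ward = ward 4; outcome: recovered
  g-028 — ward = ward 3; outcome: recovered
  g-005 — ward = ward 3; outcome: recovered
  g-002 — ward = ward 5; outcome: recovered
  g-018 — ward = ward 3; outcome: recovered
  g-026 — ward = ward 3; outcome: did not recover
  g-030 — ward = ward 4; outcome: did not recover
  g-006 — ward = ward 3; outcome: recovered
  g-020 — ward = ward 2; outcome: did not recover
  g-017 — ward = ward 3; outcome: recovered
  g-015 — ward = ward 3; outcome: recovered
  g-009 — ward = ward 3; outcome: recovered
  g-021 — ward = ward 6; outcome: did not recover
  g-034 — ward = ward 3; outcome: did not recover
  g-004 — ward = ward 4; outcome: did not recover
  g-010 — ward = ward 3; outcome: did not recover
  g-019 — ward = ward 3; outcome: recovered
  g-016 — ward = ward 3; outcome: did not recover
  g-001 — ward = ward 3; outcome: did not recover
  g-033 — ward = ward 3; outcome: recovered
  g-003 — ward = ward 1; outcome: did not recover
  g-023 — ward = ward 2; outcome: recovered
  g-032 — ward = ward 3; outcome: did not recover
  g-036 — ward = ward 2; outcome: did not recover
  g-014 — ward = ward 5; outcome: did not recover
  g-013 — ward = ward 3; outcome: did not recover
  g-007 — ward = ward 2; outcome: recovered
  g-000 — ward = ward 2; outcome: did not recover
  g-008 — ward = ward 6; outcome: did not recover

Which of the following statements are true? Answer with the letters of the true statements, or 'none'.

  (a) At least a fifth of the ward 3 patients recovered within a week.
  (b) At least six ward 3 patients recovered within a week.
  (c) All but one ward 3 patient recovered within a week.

(a), (b)

|A| = 20, |A ∩ B| = 12, |A ∖ B| = 8.
(a) |A ∩ B| / |A| ≥ 1/5: holds.
(b) |A ∩ B| ≥ 6: holds.
(c) |A ∖ B| = 1: fails.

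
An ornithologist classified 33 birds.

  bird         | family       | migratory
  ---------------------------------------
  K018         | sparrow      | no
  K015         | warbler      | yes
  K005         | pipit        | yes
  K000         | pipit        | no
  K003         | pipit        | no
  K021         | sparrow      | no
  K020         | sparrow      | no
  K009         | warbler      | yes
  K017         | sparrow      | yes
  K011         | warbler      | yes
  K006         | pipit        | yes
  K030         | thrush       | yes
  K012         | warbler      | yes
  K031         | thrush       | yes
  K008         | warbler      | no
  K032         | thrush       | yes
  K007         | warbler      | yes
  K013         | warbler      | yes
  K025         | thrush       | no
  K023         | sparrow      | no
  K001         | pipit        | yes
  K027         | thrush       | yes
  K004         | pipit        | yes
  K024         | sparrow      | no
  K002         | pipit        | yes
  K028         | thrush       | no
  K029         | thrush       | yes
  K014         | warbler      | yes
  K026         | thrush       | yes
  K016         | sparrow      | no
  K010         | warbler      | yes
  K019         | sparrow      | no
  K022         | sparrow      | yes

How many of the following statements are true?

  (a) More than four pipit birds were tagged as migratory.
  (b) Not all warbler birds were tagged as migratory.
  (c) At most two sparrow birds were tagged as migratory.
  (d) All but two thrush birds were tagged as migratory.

(a) pipit: |A| = 7, |A ∩ B| = 5; needs |A ∩ B| > 4 — true.
(b) warbler: |A| = 9, |A ∩ B| = 8; needs A ⊄ B (|A ∖ B| ≥ 1) — true.
(c) sparrow: |A| = 9, |A ∩ B| = 2; needs |A ∩ B| ≤ 2 — true.
(d) thrush: |A| = 8, |A ∩ B| = 6; needs |A ∖ B| = 2 — true.

4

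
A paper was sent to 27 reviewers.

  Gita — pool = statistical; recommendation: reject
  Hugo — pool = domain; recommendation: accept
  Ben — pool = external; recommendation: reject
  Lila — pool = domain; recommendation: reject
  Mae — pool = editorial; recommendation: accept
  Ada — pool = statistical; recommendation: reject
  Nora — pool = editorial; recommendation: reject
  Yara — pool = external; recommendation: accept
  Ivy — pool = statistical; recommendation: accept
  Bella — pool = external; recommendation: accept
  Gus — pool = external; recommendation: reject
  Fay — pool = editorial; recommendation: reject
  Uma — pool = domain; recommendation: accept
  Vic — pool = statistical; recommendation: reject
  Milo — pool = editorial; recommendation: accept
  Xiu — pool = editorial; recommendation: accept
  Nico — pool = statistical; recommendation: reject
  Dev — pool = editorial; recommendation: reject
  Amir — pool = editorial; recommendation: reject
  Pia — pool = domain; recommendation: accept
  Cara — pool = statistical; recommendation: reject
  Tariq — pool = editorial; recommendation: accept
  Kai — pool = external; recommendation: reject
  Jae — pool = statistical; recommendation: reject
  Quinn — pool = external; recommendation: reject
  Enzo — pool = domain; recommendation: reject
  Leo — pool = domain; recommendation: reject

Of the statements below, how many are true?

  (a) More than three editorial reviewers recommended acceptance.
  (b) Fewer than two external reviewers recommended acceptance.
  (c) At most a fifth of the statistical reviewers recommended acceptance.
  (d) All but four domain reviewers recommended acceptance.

(a) editorial: |A| = 8, |A ∩ B| = 4; needs |A ∩ B| > 3 — true.
(b) external: |A| = 6, |A ∩ B| = 2; needs |A ∩ B| < 2 — false.
(c) statistical: |A| = 7, |A ∩ B| = 1; needs |A ∩ B| / |A| ≤ 1/5 — true.
(d) domain: |A| = 6, |A ∩ B| = 3; needs |A ∖ B| = 4 — false.

2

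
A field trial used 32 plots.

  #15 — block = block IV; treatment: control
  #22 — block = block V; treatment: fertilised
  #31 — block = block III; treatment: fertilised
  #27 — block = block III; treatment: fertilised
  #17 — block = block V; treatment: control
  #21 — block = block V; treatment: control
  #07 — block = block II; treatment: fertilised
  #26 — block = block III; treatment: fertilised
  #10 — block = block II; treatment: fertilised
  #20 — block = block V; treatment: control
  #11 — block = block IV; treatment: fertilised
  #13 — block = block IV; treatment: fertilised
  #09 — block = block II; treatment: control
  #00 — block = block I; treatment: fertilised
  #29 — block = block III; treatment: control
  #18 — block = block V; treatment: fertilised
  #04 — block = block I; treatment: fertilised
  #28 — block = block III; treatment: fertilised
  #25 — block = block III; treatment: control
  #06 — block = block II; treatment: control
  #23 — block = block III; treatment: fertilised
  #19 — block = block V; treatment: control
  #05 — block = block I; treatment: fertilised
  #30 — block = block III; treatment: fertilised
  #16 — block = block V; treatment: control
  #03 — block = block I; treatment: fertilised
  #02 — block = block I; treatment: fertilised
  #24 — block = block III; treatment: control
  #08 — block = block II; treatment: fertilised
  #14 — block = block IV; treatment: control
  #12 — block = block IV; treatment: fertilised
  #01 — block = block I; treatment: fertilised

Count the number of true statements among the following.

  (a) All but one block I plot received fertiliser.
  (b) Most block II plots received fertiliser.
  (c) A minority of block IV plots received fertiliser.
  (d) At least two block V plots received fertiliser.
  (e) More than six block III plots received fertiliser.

2

(a) block I: |A| = 6, |A ∩ B| = 6; needs |A ∖ B| = 1 — false.
(b) block II: |A| = 5, |A ∩ B| = 3; needs |A ∩ B| > |A ∖ B| — true.
(c) block IV: |A| = 5, |A ∩ B| = 3; needs |A ∩ B| < |A ∖ B| — false.
(d) block V: |A| = 7, |A ∩ B| = 2; needs |A ∩ B| ≥ 2 — true.
(e) block III: |A| = 9, |A ∩ B| = 6; needs |A ∩ B| > 6 — false.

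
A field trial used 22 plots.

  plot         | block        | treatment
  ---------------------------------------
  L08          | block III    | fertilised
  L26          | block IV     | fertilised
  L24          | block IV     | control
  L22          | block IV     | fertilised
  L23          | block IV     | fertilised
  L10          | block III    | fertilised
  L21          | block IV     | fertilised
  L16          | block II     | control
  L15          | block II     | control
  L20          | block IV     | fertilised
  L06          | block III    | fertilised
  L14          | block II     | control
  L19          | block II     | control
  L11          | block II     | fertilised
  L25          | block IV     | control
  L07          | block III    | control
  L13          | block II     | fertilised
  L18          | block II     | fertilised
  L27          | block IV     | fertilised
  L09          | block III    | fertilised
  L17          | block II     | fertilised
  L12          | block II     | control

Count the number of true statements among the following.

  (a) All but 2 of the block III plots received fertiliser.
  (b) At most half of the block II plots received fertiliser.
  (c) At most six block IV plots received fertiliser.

2

(a) block III: |A| = 5, |A ∩ B| = 4; needs |A ∖ B| = 2 — false.
(b) block II: |A| = 9, |A ∩ B| = 4; needs |A ∩ B| ≤ |A ∖ B| — true.
(c) block IV: |A| = 8, |A ∩ B| = 6; needs |A ∩ B| ≤ 6 — true.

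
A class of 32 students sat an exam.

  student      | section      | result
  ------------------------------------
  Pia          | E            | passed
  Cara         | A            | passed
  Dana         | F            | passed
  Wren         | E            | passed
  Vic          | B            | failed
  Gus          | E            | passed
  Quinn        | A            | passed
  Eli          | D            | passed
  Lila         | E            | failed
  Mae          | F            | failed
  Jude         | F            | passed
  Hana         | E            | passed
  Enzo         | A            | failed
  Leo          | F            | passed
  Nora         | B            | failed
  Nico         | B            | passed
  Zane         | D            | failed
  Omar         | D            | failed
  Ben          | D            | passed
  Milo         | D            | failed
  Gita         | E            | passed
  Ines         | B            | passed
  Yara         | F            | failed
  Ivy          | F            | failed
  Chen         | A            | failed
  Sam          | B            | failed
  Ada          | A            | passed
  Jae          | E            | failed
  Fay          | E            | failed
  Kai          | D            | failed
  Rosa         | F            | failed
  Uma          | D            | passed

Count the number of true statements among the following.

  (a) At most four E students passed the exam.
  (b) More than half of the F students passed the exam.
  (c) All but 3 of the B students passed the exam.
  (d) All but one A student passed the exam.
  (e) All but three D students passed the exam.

1

(a) E: |A| = 8, |A ∩ B| = 5; needs |A ∩ B| ≤ 4 — false.
(b) F: |A| = 7, |A ∩ B| = 3; needs |A ∩ B| > |A ∖ B| — false.
(c) B: |A| = 5, |A ∩ B| = 2; needs |A ∖ B| = 3 — true.
(d) A: |A| = 5, |A ∩ B| = 3; needs |A ∖ B| = 1 — false.
(e) D: |A| = 7, |A ∩ B| = 3; needs |A ∖ B| = 3 — false.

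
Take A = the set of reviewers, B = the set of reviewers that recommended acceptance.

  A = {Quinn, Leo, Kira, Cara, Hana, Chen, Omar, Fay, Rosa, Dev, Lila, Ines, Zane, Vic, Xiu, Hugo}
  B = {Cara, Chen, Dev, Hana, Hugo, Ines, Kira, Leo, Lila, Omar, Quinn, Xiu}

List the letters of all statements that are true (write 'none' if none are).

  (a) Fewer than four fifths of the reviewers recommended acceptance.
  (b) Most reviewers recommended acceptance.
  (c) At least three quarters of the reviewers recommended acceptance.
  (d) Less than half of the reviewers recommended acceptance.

(a), (b), (c)

|A| = 16, |A ∩ B| = 12, |A ∖ B| = 4.
(a) |A ∩ B| / |A| < 4/5: holds.
(b) |A ∩ B| > |A ∖ B|: holds.
(c) |A ∩ B| / |A| ≥ 3/4: holds.
(d) |A ∩ B| < |A ∖ B|: fails.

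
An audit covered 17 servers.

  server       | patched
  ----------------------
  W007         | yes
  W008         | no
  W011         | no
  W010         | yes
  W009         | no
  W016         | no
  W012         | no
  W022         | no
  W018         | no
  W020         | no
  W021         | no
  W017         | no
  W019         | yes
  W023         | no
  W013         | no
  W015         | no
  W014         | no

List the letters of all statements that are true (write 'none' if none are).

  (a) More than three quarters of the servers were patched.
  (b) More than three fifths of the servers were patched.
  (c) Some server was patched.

(c)

|A| = 17, |A ∩ B| = 3, |A ∖ B| = 14.
(a) |A ∩ B| / |A| > 3/4: fails.
(b) |A ∩ B| / |A| > 3/5: fails.
(c) A ∩ B ≠ ∅ (|A ∩ B| ≥ 1): holds.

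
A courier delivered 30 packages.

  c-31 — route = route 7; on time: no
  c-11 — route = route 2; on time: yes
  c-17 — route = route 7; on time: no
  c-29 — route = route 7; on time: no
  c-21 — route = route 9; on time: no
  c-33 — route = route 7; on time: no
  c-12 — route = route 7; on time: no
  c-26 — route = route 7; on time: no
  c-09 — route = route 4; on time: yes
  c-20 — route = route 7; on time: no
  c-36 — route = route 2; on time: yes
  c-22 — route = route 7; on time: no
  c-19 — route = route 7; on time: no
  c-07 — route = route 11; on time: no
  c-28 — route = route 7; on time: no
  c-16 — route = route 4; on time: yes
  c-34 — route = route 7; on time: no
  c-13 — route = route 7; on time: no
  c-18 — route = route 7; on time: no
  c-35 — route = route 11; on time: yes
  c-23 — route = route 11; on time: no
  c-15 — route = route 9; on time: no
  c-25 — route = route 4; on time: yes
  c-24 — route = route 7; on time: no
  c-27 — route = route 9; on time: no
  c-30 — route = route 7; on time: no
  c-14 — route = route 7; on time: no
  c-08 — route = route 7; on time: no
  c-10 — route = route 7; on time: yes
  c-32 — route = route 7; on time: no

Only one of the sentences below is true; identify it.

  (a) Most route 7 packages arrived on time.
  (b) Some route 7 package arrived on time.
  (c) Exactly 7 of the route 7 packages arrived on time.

|A| = 19, |A ∩ B| = 1, |A ∖ B| = 18.
(a) requires |A ∩ B| > |A ∖ B|: false.
(b) requires A ∩ B ≠ ∅ (|A ∩ B| ≥ 1): true.
(c) requires |A ∩ B| = 7: false.

(b)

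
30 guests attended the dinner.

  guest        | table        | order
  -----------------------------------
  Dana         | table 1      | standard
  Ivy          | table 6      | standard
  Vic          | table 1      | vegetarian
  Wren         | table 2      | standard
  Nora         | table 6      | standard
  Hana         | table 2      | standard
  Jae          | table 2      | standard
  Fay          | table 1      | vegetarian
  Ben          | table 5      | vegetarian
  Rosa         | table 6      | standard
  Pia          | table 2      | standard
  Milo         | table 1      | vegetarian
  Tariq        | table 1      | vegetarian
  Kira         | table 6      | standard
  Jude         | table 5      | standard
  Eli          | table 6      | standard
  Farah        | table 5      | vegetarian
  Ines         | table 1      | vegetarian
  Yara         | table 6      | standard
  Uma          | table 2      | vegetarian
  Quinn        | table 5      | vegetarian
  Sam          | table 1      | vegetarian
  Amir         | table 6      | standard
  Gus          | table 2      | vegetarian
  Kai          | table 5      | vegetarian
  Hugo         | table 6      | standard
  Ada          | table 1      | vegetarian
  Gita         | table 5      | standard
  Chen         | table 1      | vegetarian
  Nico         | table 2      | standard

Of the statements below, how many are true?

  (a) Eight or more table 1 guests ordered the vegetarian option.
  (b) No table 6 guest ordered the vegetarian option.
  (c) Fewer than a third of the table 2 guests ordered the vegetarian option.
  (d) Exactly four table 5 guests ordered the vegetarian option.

(a) table 1: |A| = 9, |A ∩ B| = 8; needs |A ∩ B| ≥ 8 — true.
(b) table 6: |A| = 8, |A ∩ B| = 0; needs A ∩ B = ∅ (|A ∩ B| = 0) — true.
(c) table 2: |A| = 7, |A ∩ B| = 2; needs |A ∩ B| / |A| < 1/3 — true.
(d) table 5: |A| = 6, |A ∩ B| = 4; needs |A ∩ B| = 4 — true.

4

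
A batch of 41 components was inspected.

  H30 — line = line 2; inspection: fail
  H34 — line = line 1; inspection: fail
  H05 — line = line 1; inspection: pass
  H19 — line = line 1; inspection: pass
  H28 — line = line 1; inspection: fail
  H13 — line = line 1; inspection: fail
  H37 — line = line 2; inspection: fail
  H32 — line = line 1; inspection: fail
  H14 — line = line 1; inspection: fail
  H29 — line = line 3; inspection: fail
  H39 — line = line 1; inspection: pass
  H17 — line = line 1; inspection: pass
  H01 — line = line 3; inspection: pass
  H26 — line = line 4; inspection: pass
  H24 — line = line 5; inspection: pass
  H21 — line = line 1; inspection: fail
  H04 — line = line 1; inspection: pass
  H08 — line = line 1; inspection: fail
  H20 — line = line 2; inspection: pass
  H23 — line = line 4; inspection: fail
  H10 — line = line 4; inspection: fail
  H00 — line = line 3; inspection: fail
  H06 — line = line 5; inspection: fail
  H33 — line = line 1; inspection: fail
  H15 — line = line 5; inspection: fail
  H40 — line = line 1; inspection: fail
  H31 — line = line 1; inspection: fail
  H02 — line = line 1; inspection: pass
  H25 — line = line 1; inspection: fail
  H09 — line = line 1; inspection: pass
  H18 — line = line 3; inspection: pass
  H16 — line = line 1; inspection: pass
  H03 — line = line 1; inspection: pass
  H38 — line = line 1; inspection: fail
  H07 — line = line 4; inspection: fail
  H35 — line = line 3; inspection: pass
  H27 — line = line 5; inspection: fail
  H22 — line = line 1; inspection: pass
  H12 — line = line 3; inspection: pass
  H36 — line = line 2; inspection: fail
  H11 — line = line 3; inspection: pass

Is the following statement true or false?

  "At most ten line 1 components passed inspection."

The determiner here denotes the relation: |A ∩ B| ≤ 10.
|A| = 22, |A ∩ B| = 10, |A ∖ B| = 12.
|A ∩ B| = 10, so the statement is true.

True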